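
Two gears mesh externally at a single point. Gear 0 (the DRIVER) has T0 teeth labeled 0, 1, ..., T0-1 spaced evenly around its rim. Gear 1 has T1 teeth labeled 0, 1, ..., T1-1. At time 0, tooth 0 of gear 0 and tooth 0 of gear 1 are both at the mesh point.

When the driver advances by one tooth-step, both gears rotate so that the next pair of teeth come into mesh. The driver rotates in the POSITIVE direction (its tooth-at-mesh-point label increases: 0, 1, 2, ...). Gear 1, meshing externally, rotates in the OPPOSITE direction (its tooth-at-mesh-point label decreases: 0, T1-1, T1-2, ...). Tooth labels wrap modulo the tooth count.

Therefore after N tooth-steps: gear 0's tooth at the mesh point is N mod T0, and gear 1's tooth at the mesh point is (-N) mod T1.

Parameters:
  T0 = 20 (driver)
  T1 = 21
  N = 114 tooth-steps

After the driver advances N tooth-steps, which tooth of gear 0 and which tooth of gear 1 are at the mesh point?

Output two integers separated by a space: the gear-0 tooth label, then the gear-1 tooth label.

Answer: 14 12

Derivation:
Gear 0 (driver, T0=20): tooth at mesh = N mod T0
  114 = 5 * 20 + 14, so 114 mod 20 = 14
  gear 0 tooth = 14
Gear 1 (driven, T1=21): tooth at mesh = (-N) mod T1
  114 = 5 * 21 + 9, so 114 mod 21 = 9
  (-114) mod 21 = (-9) mod 21 = 21 - 9 = 12
Mesh after 114 steps: gear-0 tooth 14 meets gear-1 tooth 12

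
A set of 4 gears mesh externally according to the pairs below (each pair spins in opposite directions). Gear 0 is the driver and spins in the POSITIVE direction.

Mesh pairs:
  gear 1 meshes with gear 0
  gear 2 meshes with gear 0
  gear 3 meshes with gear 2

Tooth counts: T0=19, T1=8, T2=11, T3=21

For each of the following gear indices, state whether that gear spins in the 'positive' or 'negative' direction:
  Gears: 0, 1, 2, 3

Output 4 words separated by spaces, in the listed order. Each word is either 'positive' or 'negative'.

Gear 0 (driver): positive (depth 0)
  gear 1: meshes with gear 0 -> depth 1 -> negative (opposite of gear 0)
  gear 2: meshes with gear 0 -> depth 1 -> negative (opposite of gear 0)
  gear 3: meshes with gear 2 -> depth 2 -> positive (opposite of gear 2)
Queried indices 0, 1, 2, 3 -> positive, negative, negative, positive

Answer: positive negative negative positive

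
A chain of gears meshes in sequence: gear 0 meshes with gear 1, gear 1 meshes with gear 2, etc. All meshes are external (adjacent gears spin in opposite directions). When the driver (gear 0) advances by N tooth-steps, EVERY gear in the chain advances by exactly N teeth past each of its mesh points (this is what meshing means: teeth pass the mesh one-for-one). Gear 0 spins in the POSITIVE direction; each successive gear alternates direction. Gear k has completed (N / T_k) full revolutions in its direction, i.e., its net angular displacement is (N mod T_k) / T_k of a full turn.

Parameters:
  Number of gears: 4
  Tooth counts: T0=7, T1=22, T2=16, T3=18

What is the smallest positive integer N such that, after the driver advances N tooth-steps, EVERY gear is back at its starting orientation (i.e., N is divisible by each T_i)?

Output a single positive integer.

Gear k returns to start when N is a multiple of T_k.
All gears at start simultaneously when N is a common multiple of [7, 22, 16, 18]; the smallest such N is lcm(7, 22, 16, 18).
Start: lcm = T0 = 7
Fold in T1=22: gcd(7, 22) = 1; lcm(7, 22) = 7 * 22 / 1 = 154 / 1 = 154
Fold in T2=16: gcd(154, 16) = 2; lcm(154, 16) = 154 * 16 / 2 = 2464 / 2 = 1232
Fold in T3=18: gcd(1232, 18) = 2; lcm(1232, 18) = 1232 * 18 / 2 = 22176 / 2 = 11088
Full cycle length = 11088

Answer: 11088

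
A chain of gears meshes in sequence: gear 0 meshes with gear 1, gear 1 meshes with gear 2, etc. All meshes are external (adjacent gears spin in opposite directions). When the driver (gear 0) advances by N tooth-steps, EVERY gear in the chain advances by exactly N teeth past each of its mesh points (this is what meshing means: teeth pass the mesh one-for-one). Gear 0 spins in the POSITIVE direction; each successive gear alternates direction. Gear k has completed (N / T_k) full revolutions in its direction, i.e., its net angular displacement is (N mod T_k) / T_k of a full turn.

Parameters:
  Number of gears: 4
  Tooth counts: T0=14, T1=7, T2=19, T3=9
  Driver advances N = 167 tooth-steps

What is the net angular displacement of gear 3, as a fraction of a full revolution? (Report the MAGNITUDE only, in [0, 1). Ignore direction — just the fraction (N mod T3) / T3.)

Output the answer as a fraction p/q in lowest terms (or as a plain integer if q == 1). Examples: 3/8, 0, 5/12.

Answer: 5/9

Derivation:
Chain of 4 gears, tooth counts: [14, 7, 19, 9]
  gear 0: T0=14, direction=positive, advance = 167 mod 14 = 13 teeth = 13/14 turn
  gear 1: T1=7, direction=negative, advance = 167 mod 7 = 6 teeth = 6/7 turn
  gear 2: T2=19, direction=positive, advance = 167 mod 19 = 15 teeth = 15/19 turn
  gear 3: T3=9, direction=negative, advance = 167 mod 9 = 5 teeth = 5/9 turn
Gear 3: 167 mod 9 = 5
Fraction = 5 / 9 = 5/9 (gcd(5,9)=1) = 5/9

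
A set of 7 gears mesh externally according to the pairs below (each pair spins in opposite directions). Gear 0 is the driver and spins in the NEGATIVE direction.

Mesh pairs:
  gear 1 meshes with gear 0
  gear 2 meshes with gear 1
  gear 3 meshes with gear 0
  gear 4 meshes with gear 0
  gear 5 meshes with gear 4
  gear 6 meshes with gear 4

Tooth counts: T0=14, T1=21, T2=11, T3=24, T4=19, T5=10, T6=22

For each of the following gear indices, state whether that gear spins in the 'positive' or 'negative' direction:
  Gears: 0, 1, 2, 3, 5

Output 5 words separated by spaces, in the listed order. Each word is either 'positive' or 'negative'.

Answer: negative positive negative positive negative

Derivation:
Gear 0 (driver): negative (depth 0)
  gear 1: meshes with gear 0 -> depth 1 -> positive (opposite of gear 0)
  gear 2: meshes with gear 1 -> depth 2 -> negative (opposite of gear 1)
  gear 3: meshes with gear 0 -> depth 1 -> positive (opposite of gear 0)
  gear 4: meshes with gear 0 -> depth 1 -> positive (opposite of gear 0)
  gear 5: meshes with gear 4 -> depth 2 -> negative (opposite of gear 4)
  gear 6: meshes with gear 4 -> depth 2 -> negative (opposite of gear 4)
Queried indices 0, 1, 2, 3, 5 -> negative, positive, negative, positive, negative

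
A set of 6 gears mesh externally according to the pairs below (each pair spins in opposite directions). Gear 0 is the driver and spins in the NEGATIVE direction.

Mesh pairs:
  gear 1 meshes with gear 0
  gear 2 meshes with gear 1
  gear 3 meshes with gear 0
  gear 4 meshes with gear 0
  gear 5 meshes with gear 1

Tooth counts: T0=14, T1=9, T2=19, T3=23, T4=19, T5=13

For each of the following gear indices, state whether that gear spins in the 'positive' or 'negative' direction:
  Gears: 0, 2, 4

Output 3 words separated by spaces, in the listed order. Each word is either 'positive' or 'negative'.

Gear 0 (driver): negative (depth 0)
  gear 1: meshes with gear 0 -> depth 1 -> positive (opposite of gear 0)
  gear 2: meshes with gear 1 -> depth 2 -> negative (opposite of gear 1)
  gear 3: meshes with gear 0 -> depth 1 -> positive (opposite of gear 0)
  gear 4: meshes with gear 0 -> depth 1 -> positive (opposite of gear 0)
  gear 5: meshes with gear 1 -> depth 2 -> negative (opposite of gear 1)
Queried indices 0, 2, 4 -> negative, negative, positive

Answer: negative negative positive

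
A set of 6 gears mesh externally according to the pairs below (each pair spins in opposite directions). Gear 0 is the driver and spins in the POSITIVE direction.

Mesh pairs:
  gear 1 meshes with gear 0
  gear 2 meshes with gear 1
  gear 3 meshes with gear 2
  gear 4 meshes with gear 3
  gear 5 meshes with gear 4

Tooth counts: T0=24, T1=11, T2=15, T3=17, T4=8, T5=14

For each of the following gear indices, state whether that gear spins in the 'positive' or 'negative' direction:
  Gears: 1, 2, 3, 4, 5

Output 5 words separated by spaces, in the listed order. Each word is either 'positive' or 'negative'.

Answer: negative positive negative positive negative

Derivation:
Gear 0 (driver): positive (depth 0)
  gear 1: meshes with gear 0 -> depth 1 -> negative (opposite of gear 0)
  gear 2: meshes with gear 1 -> depth 2 -> positive (opposite of gear 1)
  gear 3: meshes with gear 2 -> depth 3 -> negative (opposite of gear 2)
  gear 4: meshes with gear 3 -> depth 4 -> positive (opposite of gear 3)
  gear 5: meshes with gear 4 -> depth 5 -> negative (opposite of gear 4)
Queried indices 1, 2, 3, 4, 5 -> negative, positive, negative, positive, negative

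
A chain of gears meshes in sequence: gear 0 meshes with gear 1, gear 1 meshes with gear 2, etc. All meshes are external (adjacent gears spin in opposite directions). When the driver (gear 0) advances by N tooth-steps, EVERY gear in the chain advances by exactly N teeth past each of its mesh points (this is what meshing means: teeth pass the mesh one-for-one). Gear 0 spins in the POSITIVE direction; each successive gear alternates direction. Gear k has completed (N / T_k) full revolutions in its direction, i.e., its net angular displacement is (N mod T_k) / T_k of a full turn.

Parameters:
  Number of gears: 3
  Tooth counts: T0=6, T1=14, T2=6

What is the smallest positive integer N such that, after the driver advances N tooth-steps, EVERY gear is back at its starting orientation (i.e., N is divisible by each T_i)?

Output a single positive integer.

Gear k returns to start when N is a multiple of T_k.
All gears at start simultaneously when N is a common multiple of [6, 14, 6]; the smallest such N is lcm(6, 14, 6).
Start: lcm = T0 = 6
Fold in T1=14: gcd(6, 14) = 2; lcm(6, 14) = 6 * 14 / 2 = 84 / 2 = 42
Fold in T2=6: gcd(42, 6) = 6; lcm(42, 6) = 42 * 6 / 6 = 252 / 6 = 42
Full cycle length = 42

Answer: 42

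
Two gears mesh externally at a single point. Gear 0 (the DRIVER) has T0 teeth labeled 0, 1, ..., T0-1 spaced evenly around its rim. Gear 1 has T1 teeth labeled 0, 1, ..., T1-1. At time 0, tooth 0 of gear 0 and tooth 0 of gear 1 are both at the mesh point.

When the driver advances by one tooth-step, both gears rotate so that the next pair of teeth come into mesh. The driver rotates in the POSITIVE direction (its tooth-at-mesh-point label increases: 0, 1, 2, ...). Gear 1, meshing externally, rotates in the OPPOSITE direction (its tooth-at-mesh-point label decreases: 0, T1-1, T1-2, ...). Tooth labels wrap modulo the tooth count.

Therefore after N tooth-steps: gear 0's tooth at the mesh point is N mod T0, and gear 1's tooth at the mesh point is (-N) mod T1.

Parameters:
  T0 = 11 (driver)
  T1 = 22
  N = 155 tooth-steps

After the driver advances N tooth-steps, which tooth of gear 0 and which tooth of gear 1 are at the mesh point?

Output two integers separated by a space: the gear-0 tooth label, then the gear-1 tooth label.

Answer: 1 21

Derivation:
Gear 0 (driver, T0=11): tooth at mesh = N mod T0
  155 = 14 * 11 + 1, so 155 mod 11 = 1
  gear 0 tooth = 1
Gear 1 (driven, T1=22): tooth at mesh = (-N) mod T1
  155 = 7 * 22 + 1, so 155 mod 22 = 1
  (-155) mod 22 = (-1) mod 22 = 22 - 1 = 21
Mesh after 155 steps: gear-0 tooth 1 meets gear-1 tooth 21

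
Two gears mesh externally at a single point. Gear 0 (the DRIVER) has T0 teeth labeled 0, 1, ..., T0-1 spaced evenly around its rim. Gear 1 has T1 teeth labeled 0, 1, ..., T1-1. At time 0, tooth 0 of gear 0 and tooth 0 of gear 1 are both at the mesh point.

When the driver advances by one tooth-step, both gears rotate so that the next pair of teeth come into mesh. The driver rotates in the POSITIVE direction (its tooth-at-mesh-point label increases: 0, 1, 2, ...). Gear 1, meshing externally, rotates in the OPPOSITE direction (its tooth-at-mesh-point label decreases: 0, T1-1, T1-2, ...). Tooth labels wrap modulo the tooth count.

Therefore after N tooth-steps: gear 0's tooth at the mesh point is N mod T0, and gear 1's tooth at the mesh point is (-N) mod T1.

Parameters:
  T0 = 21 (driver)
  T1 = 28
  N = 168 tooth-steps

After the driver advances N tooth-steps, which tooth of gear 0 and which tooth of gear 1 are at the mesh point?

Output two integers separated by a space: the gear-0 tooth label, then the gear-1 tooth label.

Gear 0 (driver, T0=21): tooth at mesh = N mod T0
  168 = 8 * 21 + 0, so 168 mod 21 = 0
  gear 0 tooth = 0
Gear 1 (driven, T1=28): tooth at mesh = (-N) mod T1
  168 = 6 * 28 + 0, so 168 mod 28 = 0
  (-168) mod 28 = 0
Mesh after 168 steps: gear-0 tooth 0 meets gear-1 tooth 0

Answer: 0 0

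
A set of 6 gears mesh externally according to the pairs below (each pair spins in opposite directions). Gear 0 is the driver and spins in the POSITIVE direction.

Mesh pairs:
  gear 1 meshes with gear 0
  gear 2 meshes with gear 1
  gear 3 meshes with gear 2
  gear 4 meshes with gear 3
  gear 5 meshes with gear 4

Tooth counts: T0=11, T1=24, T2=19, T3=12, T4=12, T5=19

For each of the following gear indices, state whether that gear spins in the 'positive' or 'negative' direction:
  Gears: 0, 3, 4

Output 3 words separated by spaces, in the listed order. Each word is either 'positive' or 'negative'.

Answer: positive negative positive

Derivation:
Gear 0 (driver): positive (depth 0)
  gear 1: meshes with gear 0 -> depth 1 -> negative (opposite of gear 0)
  gear 2: meshes with gear 1 -> depth 2 -> positive (opposite of gear 1)
  gear 3: meshes with gear 2 -> depth 3 -> negative (opposite of gear 2)
  gear 4: meshes with gear 3 -> depth 4 -> positive (opposite of gear 3)
  gear 5: meshes with gear 4 -> depth 5 -> negative (opposite of gear 4)
Queried indices 0, 3, 4 -> positive, negative, positive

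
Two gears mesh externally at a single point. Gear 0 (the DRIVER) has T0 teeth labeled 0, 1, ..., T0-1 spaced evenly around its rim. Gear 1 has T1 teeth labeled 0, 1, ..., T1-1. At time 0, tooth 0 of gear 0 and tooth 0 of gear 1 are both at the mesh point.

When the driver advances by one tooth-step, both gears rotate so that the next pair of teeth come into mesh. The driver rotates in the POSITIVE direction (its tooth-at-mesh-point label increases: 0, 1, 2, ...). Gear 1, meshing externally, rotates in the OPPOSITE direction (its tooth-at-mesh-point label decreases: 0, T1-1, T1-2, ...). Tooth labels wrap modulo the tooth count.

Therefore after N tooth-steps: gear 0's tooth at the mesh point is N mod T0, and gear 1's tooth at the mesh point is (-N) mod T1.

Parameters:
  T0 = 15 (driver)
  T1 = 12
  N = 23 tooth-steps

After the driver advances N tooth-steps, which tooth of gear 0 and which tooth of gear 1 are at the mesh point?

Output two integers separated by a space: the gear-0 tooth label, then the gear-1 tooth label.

Answer: 8 1

Derivation:
Gear 0 (driver, T0=15): tooth at mesh = N mod T0
  23 = 1 * 15 + 8, so 23 mod 15 = 8
  gear 0 tooth = 8
Gear 1 (driven, T1=12): tooth at mesh = (-N) mod T1
  23 = 1 * 12 + 11, so 23 mod 12 = 11
  (-23) mod 12 = (-11) mod 12 = 12 - 11 = 1
Mesh after 23 steps: gear-0 tooth 8 meets gear-1 tooth 1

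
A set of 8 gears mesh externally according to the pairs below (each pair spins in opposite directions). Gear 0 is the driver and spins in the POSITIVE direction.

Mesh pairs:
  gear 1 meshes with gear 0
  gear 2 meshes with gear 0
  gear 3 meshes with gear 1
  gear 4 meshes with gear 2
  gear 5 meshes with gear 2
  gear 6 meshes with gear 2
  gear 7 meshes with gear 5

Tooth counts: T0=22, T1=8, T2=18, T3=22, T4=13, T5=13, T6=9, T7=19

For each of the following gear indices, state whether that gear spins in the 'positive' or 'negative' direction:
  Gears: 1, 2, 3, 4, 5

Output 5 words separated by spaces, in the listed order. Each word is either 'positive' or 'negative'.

Gear 0 (driver): positive (depth 0)
  gear 1: meshes with gear 0 -> depth 1 -> negative (opposite of gear 0)
  gear 2: meshes with gear 0 -> depth 1 -> negative (opposite of gear 0)
  gear 3: meshes with gear 1 -> depth 2 -> positive (opposite of gear 1)
  gear 4: meshes with gear 2 -> depth 2 -> positive (opposite of gear 2)
  gear 5: meshes with gear 2 -> depth 2 -> positive (opposite of gear 2)
  gear 6: meshes with gear 2 -> depth 2 -> positive (opposite of gear 2)
  gear 7: meshes with gear 5 -> depth 3 -> negative (opposite of gear 5)
Queried indices 1, 2, 3, 4, 5 -> negative, negative, positive, positive, positive

Answer: negative negative positive positive positive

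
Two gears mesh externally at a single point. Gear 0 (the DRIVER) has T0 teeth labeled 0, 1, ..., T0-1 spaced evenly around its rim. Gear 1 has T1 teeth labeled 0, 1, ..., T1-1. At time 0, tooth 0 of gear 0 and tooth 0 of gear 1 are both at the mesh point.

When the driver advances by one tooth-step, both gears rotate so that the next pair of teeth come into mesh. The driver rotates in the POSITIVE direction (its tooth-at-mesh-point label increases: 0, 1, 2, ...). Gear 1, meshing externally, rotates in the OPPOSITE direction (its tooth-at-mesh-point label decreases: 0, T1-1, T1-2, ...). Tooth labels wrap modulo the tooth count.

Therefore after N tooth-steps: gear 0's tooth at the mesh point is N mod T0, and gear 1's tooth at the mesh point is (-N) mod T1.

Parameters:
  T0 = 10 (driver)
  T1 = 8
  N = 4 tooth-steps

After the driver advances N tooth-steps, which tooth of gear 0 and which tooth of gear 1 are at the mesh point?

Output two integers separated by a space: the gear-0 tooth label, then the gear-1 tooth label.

Gear 0 (driver, T0=10): tooth at mesh = N mod T0
  4 = 0 * 10 + 4, so 4 mod 10 = 4
  gear 0 tooth = 4
Gear 1 (driven, T1=8): tooth at mesh = (-N) mod T1
  4 = 0 * 8 + 4, so 4 mod 8 = 4
  (-4) mod 8 = (-4) mod 8 = 8 - 4 = 4
Mesh after 4 steps: gear-0 tooth 4 meets gear-1 tooth 4

Answer: 4 4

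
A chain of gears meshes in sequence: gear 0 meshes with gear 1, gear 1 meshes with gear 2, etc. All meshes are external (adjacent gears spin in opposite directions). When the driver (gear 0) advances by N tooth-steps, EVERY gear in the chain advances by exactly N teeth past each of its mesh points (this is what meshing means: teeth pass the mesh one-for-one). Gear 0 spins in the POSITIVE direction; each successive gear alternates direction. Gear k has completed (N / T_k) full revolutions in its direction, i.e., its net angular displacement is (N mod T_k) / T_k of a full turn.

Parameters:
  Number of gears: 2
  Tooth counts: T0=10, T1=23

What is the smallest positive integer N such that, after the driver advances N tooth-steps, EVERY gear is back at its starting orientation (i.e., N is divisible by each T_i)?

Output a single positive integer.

Answer: 230

Derivation:
Gear k returns to start when N is a multiple of T_k.
All gears at start simultaneously when N is a common multiple of [10, 23]; the smallest such N is lcm(10, 23).
Start: lcm = T0 = 10
Fold in T1=23: gcd(10, 23) = 1; lcm(10, 23) = 10 * 23 / 1 = 230 / 1 = 230
Full cycle length = 230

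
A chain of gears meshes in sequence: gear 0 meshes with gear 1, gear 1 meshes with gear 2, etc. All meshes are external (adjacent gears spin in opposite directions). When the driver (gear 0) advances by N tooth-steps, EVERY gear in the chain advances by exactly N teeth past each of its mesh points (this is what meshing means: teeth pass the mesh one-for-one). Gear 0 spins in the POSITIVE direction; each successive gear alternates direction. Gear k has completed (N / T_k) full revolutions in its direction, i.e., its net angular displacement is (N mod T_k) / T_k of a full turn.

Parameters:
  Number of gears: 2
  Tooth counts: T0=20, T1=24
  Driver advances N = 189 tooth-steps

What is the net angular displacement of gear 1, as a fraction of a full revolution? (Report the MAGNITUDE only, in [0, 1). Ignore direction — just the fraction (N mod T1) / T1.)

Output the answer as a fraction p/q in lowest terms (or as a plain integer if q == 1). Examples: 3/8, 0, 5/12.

Answer: 7/8

Derivation:
Chain of 2 gears, tooth counts: [20, 24]
  gear 0: T0=20, direction=positive, advance = 189 mod 20 = 9 teeth = 9/20 turn
  gear 1: T1=24, direction=negative, advance = 189 mod 24 = 21 teeth = 21/24 turn
Gear 1: 189 mod 24 = 21
Fraction = 21 / 24 = 7/8 (gcd(21,24)=3) = 7/8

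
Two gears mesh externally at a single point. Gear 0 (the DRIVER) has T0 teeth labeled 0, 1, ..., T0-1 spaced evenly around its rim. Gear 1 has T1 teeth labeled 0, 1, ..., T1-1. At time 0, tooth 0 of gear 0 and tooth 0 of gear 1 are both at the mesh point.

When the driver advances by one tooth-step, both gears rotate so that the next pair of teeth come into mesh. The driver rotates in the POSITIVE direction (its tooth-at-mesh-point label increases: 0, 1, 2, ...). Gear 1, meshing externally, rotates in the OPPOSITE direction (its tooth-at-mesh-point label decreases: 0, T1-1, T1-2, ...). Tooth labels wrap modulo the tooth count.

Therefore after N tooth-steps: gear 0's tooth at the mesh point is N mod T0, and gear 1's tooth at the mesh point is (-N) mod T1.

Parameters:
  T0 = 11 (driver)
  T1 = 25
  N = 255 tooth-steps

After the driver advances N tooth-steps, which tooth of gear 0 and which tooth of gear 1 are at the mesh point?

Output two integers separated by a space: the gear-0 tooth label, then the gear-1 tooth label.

Gear 0 (driver, T0=11): tooth at mesh = N mod T0
  255 = 23 * 11 + 2, so 255 mod 11 = 2
  gear 0 tooth = 2
Gear 1 (driven, T1=25): tooth at mesh = (-N) mod T1
  255 = 10 * 25 + 5, so 255 mod 25 = 5
  (-255) mod 25 = (-5) mod 25 = 25 - 5 = 20
Mesh after 255 steps: gear-0 tooth 2 meets gear-1 tooth 20

Answer: 2 20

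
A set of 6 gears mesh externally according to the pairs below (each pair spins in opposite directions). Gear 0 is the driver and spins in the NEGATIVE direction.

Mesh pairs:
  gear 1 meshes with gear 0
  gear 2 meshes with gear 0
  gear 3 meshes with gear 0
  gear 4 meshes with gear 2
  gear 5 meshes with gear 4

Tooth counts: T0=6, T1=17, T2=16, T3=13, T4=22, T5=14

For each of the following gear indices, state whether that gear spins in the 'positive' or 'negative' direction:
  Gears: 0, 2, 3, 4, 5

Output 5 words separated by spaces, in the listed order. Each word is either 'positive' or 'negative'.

Answer: negative positive positive negative positive

Derivation:
Gear 0 (driver): negative (depth 0)
  gear 1: meshes with gear 0 -> depth 1 -> positive (opposite of gear 0)
  gear 2: meshes with gear 0 -> depth 1 -> positive (opposite of gear 0)
  gear 3: meshes with gear 0 -> depth 1 -> positive (opposite of gear 0)
  gear 4: meshes with gear 2 -> depth 2 -> negative (opposite of gear 2)
  gear 5: meshes with gear 4 -> depth 3 -> positive (opposite of gear 4)
Queried indices 0, 2, 3, 4, 5 -> negative, positive, positive, negative, positive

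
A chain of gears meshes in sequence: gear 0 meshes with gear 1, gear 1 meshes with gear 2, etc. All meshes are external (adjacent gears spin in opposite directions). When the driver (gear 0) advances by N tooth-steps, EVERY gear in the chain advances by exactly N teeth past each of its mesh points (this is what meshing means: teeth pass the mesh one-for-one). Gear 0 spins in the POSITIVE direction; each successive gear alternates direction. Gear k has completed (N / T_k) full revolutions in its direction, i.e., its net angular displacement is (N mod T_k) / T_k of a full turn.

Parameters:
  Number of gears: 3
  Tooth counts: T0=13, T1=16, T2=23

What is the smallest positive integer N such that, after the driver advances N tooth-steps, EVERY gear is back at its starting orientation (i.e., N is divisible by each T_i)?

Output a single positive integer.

Gear k returns to start when N is a multiple of T_k.
All gears at start simultaneously when N is a common multiple of [13, 16, 23]; the smallest such N is lcm(13, 16, 23).
Start: lcm = T0 = 13
Fold in T1=16: gcd(13, 16) = 1; lcm(13, 16) = 13 * 16 / 1 = 208 / 1 = 208
Fold in T2=23: gcd(208, 23) = 1; lcm(208, 23) = 208 * 23 / 1 = 4784 / 1 = 4784
Full cycle length = 4784

Answer: 4784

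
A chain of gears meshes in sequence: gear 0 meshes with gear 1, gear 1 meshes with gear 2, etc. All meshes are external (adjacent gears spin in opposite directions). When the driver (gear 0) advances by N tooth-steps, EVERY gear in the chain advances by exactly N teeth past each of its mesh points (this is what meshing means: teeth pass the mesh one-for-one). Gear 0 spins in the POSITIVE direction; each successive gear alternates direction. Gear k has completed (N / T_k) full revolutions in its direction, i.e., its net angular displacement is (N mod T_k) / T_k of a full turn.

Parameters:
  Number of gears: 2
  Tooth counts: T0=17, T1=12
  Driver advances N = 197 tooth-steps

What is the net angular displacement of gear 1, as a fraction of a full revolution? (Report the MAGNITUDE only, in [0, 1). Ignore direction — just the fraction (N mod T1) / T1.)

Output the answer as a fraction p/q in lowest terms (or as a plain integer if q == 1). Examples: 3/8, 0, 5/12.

Chain of 2 gears, tooth counts: [17, 12]
  gear 0: T0=17, direction=positive, advance = 197 mod 17 = 10 teeth = 10/17 turn
  gear 1: T1=12, direction=negative, advance = 197 mod 12 = 5 teeth = 5/12 turn
Gear 1: 197 mod 12 = 5
Fraction = 5 / 12 = 5/12 (gcd(5,12)=1) = 5/12

Answer: 5/12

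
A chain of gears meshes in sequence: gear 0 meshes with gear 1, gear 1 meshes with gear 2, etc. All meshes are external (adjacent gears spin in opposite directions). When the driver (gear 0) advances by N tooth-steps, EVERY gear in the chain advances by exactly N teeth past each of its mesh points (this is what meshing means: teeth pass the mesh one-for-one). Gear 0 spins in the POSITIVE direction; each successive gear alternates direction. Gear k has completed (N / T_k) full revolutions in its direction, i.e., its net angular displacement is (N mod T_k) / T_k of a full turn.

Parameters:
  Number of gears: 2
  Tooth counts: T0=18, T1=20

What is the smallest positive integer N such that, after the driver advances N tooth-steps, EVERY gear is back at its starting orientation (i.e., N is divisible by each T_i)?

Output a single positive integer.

Gear k returns to start when N is a multiple of T_k.
All gears at start simultaneously when N is a common multiple of [18, 20]; the smallest such N is lcm(18, 20).
Start: lcm = T0 = 18
Fold in T1=20: gcd(18, 20) = 2; lcm(18, 20) = 18 * 20 / 2 = 360 / 2 = 180
Full cycle length = 180

Answer: 180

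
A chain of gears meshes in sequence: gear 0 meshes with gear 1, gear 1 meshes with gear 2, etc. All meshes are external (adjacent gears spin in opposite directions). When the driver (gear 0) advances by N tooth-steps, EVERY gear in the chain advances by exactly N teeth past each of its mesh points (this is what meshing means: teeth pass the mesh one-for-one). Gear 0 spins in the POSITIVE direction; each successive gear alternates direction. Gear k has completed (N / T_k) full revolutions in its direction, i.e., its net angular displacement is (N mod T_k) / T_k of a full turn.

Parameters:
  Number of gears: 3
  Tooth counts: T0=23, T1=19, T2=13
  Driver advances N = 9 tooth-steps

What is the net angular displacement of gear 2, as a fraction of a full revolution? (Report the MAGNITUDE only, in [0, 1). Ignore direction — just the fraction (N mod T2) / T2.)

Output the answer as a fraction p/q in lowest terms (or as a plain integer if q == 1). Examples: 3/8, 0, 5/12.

Answer: 9/13

Derivation:
Chain of 3 gears, tooth counts: [23, 19, 13]
  gear 0: T0=23, direction=positive, advance = 9 mod 23 = 9 teeth = 9/23 turn
  gear 1: T1=19, direction=negative, advance = 9 mod 19 = 9 teeth = 9/19 turn
  gear 2: T2=13, direction=positive, advance = 9 mod 13 = 9 teeth = 9/13 turn
Gear 2: 9 mod 13 = 9
Fraction = 9 / 13 = 9/13 (gcd(9,13)=1) = 9/13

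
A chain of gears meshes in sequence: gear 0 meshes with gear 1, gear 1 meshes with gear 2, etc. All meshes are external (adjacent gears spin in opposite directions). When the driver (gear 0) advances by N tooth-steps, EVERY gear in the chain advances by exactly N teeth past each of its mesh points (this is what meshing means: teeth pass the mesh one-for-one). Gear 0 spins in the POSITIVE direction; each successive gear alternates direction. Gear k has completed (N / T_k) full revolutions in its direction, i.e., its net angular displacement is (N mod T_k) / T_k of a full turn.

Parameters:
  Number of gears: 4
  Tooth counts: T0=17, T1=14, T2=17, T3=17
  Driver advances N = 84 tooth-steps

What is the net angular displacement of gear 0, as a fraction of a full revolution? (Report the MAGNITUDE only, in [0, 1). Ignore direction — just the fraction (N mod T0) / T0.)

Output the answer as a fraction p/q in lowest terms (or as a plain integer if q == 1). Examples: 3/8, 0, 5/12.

Answer: 16/17

Derivation:
Chain of 4 gears, tooth counts: [17, 14, 17, 17]
  gear 0: T0=17, direction=positive, advance = 84 mod 17 = 16 teeth = 16/17 turn
  gear 1: T1=14, direction=negative, advance = 84 mod 14 = 0 teeth = 0/14 turn
  gear 2: T2=17, direction=positive, advance = 84 mod 17 = 16 teeth = 16/17 turn
  gear 3: T3=17, direction=negative, advance = 84 mod 17 = 16 teeth = 16/17 turn
Gear 0: 84 mod 17 = 16
Fraction = 16 / 17 = 16/17 (gcd(16,17)=1) = 16/17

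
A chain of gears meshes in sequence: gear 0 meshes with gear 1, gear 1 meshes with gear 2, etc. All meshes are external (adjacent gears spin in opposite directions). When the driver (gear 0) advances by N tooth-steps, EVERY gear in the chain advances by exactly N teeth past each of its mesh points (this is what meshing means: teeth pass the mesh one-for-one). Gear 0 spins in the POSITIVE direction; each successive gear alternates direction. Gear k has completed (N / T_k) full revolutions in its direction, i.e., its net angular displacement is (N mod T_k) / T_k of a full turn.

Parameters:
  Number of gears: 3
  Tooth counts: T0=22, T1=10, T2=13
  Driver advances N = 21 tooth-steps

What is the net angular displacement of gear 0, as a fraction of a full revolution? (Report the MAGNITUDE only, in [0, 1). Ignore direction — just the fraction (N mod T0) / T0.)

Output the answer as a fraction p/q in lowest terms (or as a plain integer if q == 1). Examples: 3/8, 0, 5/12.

Answer: 21/22

Derivation:
Chain of 3 gears, tooth counts: [22, 10, 13]
  gear 0: T0=22, direction=positive, advance = 21 mod 22 = 21 teeth = 21/22 turn
  gear 1: T1=10, direction=negative, advance = 21 mod 10 = 1 teeth = 1/10 turn
  gear 2: T2=13, direction=positive, advance = 21 mod 13 = 8 teeth = 8/13 turn
Gear 0: 21 mod 22 = 21
Fraction = 21 / 22 = 21/22 (gcd(21,22)=1) = 21/22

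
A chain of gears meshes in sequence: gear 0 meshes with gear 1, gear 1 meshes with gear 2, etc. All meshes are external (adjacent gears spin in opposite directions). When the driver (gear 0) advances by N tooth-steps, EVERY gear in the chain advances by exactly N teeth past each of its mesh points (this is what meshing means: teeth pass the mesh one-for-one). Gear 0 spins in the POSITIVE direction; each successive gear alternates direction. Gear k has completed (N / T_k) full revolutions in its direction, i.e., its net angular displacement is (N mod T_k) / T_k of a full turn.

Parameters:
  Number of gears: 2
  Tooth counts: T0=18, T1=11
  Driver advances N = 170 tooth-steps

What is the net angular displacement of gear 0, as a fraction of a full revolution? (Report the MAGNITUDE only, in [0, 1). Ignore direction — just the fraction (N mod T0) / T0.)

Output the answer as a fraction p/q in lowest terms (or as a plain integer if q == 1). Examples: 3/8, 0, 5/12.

Answer: 4/9

Derivation:
Chain of 2 gears, tooth counts: [18, 11]
  gear 0: T0=18, direction=positive, advance = 170 mod 18 = 8 teeth = 8/18 turn
  gear 1: T1=11, direction=negative, advance = 170 mod 11 = 5 teeth = 5/11 turn
Gear 0: 170 mod 18 = 8
Fraction = 8 / 18 = 4/9 (gcd(8,18)=2) = 4/9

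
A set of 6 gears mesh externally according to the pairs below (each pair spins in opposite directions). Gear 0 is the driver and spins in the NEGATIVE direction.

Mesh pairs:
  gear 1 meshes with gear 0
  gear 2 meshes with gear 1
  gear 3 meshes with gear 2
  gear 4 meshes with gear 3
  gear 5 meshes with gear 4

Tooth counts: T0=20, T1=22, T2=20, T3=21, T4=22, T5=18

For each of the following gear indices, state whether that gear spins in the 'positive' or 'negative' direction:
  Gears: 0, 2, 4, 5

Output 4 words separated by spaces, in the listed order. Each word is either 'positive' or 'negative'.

Answer: negative negative negative positive

Derivation:
Gear 0 (driver): negative (depth 0)
  gear 1: meshes with gear 0 -> depth 1 -> positive (opposite of gear 0)
  gear 2: meshes with gear 1 -> depth 2 -> negative (opposite of gear 1)
  gear 3: meshes with gear 2 -> depth 3 -> positive (opposite of gear 2)
  gear 4: meshes with gear 3 -> depth 4 -> negative (opposite of gear 3)
  gear 5: meshes with gear 4 -> depth 5 -> positive (opposite of gear 4)
Queried indices 0, 2, 4, 5 -> negative, negative, negative, positive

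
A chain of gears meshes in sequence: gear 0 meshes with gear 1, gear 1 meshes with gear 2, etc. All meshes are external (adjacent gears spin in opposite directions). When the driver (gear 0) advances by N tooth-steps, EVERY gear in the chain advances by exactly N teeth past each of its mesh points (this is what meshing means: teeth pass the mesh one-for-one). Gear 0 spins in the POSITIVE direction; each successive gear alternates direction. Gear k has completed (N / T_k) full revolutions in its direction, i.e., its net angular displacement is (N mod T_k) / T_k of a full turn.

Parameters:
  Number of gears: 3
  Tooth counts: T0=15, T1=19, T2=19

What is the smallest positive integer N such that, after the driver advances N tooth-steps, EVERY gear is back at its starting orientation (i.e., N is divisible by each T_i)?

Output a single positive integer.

Gear k returns to start when N is a multiple of T_k.
All gears at start simultaneously when N is a common multiple of [15, 19, 19]; the smallest such N is lcm(15, 19, 19).
Start: lcm = T0 = 15
Fold in T1=19: gcd(15, 19) = 1; lcm(15, 19) = 15 * 19 / 1 = 285 / 1 = 285
Fold in T2=19: gcd(285, 19) = 19; lcm(285, 19) = 285 * 19 / 19 = 5415 / 19 = 285
Full cycle length = 285

Answer: 285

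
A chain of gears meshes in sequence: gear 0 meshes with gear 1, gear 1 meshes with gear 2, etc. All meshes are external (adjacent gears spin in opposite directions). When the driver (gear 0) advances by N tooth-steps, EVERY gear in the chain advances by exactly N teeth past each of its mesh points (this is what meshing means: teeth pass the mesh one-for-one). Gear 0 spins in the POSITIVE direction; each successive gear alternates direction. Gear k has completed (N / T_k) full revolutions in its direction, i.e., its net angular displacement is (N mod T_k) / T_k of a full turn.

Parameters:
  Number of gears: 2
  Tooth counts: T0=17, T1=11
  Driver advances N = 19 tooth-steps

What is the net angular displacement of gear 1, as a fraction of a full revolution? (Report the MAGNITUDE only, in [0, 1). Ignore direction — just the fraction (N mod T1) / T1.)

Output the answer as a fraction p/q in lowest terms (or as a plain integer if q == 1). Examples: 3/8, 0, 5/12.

Answer: 8/11

Derivation:
Chain of 2 gears, tooth counts: [17, 11]
  gear 0: T0=17, direction=positive, advance = 19 mod 17 = 2 teeth = 2/17 turn
  gear 1: T1=11, direction=negative, advance = 19 mod 11 = 8 teeth = 8/11 turn
Gear 1: 19 mod 11 = 8
Fraction = 8 / 11 = 8/11 (gcd(8,11)=1) = 8/11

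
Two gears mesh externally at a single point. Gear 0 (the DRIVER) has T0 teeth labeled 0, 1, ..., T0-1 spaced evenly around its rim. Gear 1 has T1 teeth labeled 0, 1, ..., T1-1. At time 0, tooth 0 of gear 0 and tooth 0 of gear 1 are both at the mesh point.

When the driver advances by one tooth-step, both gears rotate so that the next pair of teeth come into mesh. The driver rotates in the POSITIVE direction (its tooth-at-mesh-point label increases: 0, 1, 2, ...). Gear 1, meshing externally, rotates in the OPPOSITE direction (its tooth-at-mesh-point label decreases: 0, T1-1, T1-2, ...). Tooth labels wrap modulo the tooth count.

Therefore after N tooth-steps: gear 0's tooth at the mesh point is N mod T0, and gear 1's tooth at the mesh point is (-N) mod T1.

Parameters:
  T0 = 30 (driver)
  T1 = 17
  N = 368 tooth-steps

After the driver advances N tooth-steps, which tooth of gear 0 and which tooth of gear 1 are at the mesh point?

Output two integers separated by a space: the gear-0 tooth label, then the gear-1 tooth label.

Answer: 8 6

Derivation:
Gear 0 (driver, T0=30): tooth at mesh = N mod T0
  368 = 12 * 30 + 8, so 368 mod 30 = 8
  gear 0 tooth = 8
Gear 1 (driven, T1=17): tooth at mesh = (-N) mod T1
  368 = 21 * 17 + 11, so 368 mod 17 = 11
  (-368) mod 17 = (-11) mod 17 = 17 - 11 = 6
Mesh after 368 steps: gear-0 tooth 8 meets gear-1 tooth 6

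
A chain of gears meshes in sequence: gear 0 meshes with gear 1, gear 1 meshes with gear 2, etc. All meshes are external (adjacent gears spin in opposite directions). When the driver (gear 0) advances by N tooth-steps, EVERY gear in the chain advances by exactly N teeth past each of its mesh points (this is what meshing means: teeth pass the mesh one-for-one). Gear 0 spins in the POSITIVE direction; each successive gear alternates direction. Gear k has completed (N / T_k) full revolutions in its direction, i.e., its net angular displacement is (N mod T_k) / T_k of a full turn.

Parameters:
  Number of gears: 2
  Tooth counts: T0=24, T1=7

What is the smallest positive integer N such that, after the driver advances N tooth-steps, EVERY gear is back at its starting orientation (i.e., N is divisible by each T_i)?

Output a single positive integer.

Gear k returns to start when N is a multiple of T_k.
All gears at start simultaneously when N is a common multiple of [24, 7]; the smallest such N is lcm(24, 7).
Start: lcm = T0 = 24
Fold in T1=7: gcd(24, 7) = 1; lcm(24, 7) = 24 * 7 / 1 = 168 / 1 = 168
Full cycle length = 168

Answer: 168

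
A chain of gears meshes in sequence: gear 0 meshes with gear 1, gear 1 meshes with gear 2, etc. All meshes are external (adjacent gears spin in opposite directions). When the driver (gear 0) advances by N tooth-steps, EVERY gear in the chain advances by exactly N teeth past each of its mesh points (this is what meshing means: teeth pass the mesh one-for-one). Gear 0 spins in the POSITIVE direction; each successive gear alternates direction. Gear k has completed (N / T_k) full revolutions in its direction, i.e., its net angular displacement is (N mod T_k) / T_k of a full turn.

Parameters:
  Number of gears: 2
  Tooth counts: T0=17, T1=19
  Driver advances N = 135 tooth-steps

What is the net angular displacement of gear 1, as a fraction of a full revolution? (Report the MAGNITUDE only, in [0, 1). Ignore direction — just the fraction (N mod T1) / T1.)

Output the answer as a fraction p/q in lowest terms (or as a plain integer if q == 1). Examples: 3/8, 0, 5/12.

Answer: 2/19

Derivation:
Chain of 2 gears, tooth counts: [17, 19]
  gear 0: T0=17, direction=positive, advance = 135 mod 17 = 16 teeth = 16/17 turn
  gear 1: T1=19, direction=negative, advance = 135 mod 19 = 2 teeth = 2/19 turn
Gear 1: 135 mod 19 = 2
Fraction = 2 / 19 = 2/19 (gcd(2,19)=1) = 2/19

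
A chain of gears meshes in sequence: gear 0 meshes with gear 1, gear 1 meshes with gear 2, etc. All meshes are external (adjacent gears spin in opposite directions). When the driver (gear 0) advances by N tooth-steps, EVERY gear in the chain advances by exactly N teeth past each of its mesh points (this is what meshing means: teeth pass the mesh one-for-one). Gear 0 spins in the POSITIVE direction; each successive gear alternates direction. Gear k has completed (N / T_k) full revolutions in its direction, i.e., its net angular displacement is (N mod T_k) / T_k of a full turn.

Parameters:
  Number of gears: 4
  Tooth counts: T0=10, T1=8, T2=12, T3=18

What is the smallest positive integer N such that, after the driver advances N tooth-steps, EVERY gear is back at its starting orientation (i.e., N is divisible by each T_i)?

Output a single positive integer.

Answer: 360

Derivation:
Gear k returns to start when N is a multiple of T_k.
All gears at start simultaneously when N is a common multiple of [10, 8, 12, 18]; the smallest such N is lcm(10, 8, 12, 18).
Start: lcm = T0 = 10
Fold in T1=8: gcd(10, 8) = 2; lcm(10, 8) = 10 * 8 / 2 = 80 / 2 = 40
Fold in T2=12: gcd(40, 12) = 4; lcm(40, 12) = 40 * 12 / 4 = 480 / 4 = 120
Fold in T3=18: gcd(120, 18) = 6; lcm(120, 18) = 120 * 18 / 6 = 2160 / 6 = 360
Full cycle length = 360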